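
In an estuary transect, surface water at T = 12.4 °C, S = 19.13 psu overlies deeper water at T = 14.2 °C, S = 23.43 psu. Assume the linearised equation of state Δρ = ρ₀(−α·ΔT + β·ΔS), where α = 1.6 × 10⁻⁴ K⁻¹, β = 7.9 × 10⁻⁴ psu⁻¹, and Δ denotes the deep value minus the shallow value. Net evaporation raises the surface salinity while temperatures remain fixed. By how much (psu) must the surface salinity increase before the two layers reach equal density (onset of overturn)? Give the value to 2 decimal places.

Neutral buoyancy requires −α(T_deep − T_surf) + β(S_deep − S_surf′) = 0.
S_surf′ = S_deep − (α/β)·ΔT = 23.43 − (1.6 × 10⁻⁴/7.9 × 10⁻⁴)·(+1.8) = 23.0654 psu.
Increase required: 23.0654 − 19.13 = 3.9354 psu.

3.94 psu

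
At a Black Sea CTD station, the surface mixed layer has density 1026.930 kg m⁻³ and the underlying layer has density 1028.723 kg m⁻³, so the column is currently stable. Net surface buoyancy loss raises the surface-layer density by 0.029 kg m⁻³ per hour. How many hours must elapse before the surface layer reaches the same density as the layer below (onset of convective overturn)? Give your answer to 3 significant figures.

61.8 hours

Density deficit of the surface layer: 1028.723 − 1026.930 = 1.793 kg m⁻³.
Required change = 1.793 / 0.029 = 61.8 hours.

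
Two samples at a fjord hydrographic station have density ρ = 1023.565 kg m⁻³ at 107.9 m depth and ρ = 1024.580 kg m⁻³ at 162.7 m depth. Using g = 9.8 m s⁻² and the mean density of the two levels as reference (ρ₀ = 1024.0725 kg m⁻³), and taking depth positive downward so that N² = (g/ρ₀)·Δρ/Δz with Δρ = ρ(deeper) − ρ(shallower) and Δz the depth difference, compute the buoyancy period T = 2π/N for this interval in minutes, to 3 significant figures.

Δρ = 1024.580 − 1023.565 = 1.015 kg m⁻³ over Δz = 162.7 − 107.9 = 54.8 m.
N² = (9.8/1024.0725) × (1.015/54.8) = 1.7725 × 10⁻⁴ s⁻².
N = √(1.7725 × 10⁻⁴) = 0.013314 rad s⁻¹, so T = 2π/N = 471.92 s = 7.8653 min ≈ 7.87 min.

7.87 min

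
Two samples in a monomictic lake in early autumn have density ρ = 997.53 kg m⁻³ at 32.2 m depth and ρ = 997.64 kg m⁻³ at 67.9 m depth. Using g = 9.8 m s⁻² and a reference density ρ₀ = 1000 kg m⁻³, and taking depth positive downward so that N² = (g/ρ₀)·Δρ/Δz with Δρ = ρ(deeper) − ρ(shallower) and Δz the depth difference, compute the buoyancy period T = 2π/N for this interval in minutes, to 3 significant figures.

19.1 min

Δρ = 997.64 − 997.53 = 0.11 kg m⁻³ over Δz = 67.9 − 32.2 = 35.7 m.
N² = (9.8/1000) × (0.11/35.7) = 3.0196 × 10⁻⁵ s⁻².
N = √(3.0196 × 10⁻⁵) = 5.4951 × 10⁻³ rad s⁻¹, so T = 2π/N = 1.1434 × 10³ s = 19.057 min ≈ 19.1 min.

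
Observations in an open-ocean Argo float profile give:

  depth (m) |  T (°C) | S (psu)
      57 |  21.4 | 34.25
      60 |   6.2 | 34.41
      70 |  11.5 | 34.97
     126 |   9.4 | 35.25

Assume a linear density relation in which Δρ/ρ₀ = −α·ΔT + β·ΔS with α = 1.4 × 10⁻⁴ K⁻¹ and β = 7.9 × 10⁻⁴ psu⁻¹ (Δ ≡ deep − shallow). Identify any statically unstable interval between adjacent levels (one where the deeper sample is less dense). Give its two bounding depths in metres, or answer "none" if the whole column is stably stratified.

Evaluate Δρ/ρ₀ = −αΔT + βΔS across each adjacent pair:
  57–60 m: −αΔT+βΔS = −(1.4 × 10⁻⁴)(-15.2)+(7.9 × 10⁻⁴)(+0.16) = 2.3 × 10⁻³ → stable
  60–70 m: −αΔT+βΔS = −(1.4 × 10⁻⁴)(+5.3)+(7.9 × 10⁻⁴)(+0.56) = -3.0 × 10⁻⁴ → UNSTABLE
  70–126 m: −αΔT+βΔS = −(1.4 × 10⁻⁴)(-2.1)+(7.9 × 10⁻⁴)(+0.28) = 5.2 × 10⁻⁴ → stable
The 60–70 m interval has Δρ < 0: lighter water underlies denser water.

60–70 m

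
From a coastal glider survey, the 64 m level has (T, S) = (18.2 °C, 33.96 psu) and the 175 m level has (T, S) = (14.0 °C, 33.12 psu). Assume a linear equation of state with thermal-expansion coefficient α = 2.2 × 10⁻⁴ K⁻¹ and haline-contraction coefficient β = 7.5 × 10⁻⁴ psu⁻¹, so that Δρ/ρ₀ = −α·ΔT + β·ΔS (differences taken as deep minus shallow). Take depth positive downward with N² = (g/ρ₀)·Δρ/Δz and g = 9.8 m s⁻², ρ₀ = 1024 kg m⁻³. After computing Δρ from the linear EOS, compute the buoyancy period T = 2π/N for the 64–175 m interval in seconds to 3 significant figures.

1.23 × 10³ s

ΔT = -4.2 K, ΔS = -0.84 psu (deep − shallow).
Δρ/ρ₀ = −αΔT + βΔS = 9.24 × 10⁻⁴ − 6.30 × 10⁻⁴ = 2.94 × 10⁻⁴, so Δρ ≈ 0.3011 kg m⁻³.
N² = (g/ρ₀)·Δρ/Δz = g·(Δρ/ρ₀)/Δz = 9.8 × 2.94 × 10⁻⁴ / 111 = 2.5957 × 10⁻⁵ s⁻².
N = √(2.5957 × 10⁻⁵) = 5.0948 × 10⁻³ rad s⁻¹ → T = 2π/N = 1.2333 × 10³ s ≈ 1.23 × 10³ s.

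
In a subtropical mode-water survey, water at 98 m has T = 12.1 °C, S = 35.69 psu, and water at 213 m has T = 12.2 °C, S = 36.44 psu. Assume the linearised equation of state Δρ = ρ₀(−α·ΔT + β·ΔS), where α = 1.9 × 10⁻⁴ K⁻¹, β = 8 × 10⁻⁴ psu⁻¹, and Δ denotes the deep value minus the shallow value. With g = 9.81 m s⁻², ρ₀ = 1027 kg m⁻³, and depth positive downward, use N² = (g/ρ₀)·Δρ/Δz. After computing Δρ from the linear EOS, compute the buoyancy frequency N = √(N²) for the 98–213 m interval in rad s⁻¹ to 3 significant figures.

ΔT = +0.1 K, ΔS = +0.75 psu (deep − shallow).
Δρ/ρ₀ = −αΔT + βΔS = -1.90 × 10⁻⁵ + 6.00 × 10⁻⁴ = 5.81 × 10⁻⁴, so Δρ ≈ 0.5967 kg m⁻³.
N² = (g/ρ₀)·Δρ/Δz = g·(Δρ/ρ₀)/Δz = 9.81 × 5.81 × 10⁻⁴ / 115 = 4.9562 × 10⁻⁵ s⁻².
N = √(4.9562 × 10⁻⁵) = 7.0400 × 10⁻³ rad s⁻¹ ≈ 7.04 × 10⁻³ rad s⁻¹.

7.04 × 10⁻³ rad s⁻¹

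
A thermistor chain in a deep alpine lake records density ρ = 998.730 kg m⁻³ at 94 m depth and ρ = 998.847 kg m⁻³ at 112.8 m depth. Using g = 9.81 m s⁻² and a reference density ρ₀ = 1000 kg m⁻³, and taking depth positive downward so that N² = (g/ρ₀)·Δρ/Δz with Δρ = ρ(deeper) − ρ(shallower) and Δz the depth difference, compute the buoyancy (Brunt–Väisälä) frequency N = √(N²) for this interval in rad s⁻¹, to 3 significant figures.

Δρ = 998.847 − 998.730 = 0.117 kg m⁻³ over Δz = 112.8 − 94 = 18.8 m.
N² = (9.81/1000) × (0.117/18.8) = 6.1052 × 10⁻⁵ s⁻².
N = √(6.1052 × 10⁻⁵) = 7.8136 × 10⁻³ rad s⁻¹ ≈ 7.81 × 10⁻³ rad s⁻¹.

7.81 × 10⁻³ rad s⁻¹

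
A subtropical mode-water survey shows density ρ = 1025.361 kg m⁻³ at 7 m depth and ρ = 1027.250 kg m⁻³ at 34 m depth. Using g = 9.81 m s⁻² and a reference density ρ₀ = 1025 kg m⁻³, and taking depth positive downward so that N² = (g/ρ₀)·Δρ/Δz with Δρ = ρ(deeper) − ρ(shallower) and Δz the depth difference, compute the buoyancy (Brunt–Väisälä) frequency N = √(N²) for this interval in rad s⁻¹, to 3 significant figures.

0.0259 rad s⁻¹

Δρ = 1027.250 − 1025.361 = 1.889 kg m⁻³ over Δz = 34 − 7 = 27 m.
N² = (9.81/1025) × (1.889/27) = 6.6960 × 10⁻⁴ s⁻².
N = √(6.6960 × 10⁻⁴) = 0.025877 rad s⁻¹ ≈ 0.0259 rad s⁻¹.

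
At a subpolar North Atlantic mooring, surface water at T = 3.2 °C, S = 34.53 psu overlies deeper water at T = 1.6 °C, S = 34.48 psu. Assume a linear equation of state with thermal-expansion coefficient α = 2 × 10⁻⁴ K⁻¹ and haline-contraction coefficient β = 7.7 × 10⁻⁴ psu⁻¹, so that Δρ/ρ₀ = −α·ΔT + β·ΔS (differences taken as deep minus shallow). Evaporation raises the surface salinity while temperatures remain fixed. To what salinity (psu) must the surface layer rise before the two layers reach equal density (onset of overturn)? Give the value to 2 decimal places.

Neutral buoyancy requires −α(T_deep − T_surf) + β(S_deep − S_surf′) = 0.
S_surf′ = S_deep − (α/β)·ΔT = 34.48 − (2 × 10⁻⁴/7.7 × 10⁻⁴)·(-1.6) = 34.8956 psu.
Increase required: 34.8956 − 34.53 = 0.3656 psu.

34.90 psu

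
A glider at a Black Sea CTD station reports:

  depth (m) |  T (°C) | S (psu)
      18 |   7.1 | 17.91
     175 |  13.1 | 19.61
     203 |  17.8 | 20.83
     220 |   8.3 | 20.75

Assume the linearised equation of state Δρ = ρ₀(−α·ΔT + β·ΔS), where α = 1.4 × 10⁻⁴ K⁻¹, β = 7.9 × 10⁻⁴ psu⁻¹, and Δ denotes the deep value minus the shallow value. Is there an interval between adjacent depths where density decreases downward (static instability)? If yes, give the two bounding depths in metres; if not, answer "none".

none

Evaluate Δρ/ρ₀ = −αΔT + βΔS across each adjacent pair:
  18–175 m: −αΔT+βΔS = −(1.4 × 10⁻⁴)(+6.0)+(7.9 × 10⁻⁴)(+1.70) = 5.0 × 10⁻⁴ → stable
  175–203 m: −αΔT+βΔS = −(1.4 × 10⁻⁴)(+4.7)+(7.9 × 10⁻⁴)(+1.22) = 3.1 × 10⁻⁴ → stable
  203–220 m: −αΔT+βΔS = −(1.4 × 10⁻⁴)(-9.5)+(7.9 × 10⁻⁴)(-0.08) = 1.3 × 10⁻³ → stable
Every interval has Δρ > 0: the column is stably stratified throughout.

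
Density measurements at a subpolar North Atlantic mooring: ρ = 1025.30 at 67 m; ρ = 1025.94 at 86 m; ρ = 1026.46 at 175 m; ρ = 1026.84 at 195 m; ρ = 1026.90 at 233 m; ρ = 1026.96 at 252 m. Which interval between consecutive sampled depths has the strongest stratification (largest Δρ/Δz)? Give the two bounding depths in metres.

Compute the density gradient over each adjacent pair:
  67–86 m: Δρ/Δz = 0.64/19 = 0.034 kg m⁻⁴
  86–175 m: Δρ/Δz = 0.52/89 = 5.8 × 10⁻³ kg m⁻⁴
  175–195 m: Δρ/Δz = 0.38/20 = 0.019 kg m⁻⁴
  195–233 m: Δρ/Δz = 0.06/38 = 1.6 × 10⁻³ kg m⁻⁴
  233–252 m: Δρ/Δz = 0.06/19 = 3.2 × 10⁻³ kg m⁻⁴
The largest gradient is in the 67–86 m interval — the pycnocline.

67–86 m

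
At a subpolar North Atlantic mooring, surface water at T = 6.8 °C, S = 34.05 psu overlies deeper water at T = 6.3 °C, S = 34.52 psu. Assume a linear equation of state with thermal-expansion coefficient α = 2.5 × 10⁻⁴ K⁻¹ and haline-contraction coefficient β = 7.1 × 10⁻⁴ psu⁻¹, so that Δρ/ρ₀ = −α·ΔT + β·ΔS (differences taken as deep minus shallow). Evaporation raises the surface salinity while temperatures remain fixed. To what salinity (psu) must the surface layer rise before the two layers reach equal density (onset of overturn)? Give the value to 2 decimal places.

Neutral buoyancy requires −α(T_deep − T_surf) + β(S_deep − S_surf′) = 0.
S_surf′ = S_deep − (α/β)·ΔT = 34.52 − (2.5 × 10⁻⁴/7.1 × 10⁻⁴)·(-0.5) = 34.6961 psu.
Increase required: 34.6961 − 34.05 = 0.6461 psu.

34.70 psu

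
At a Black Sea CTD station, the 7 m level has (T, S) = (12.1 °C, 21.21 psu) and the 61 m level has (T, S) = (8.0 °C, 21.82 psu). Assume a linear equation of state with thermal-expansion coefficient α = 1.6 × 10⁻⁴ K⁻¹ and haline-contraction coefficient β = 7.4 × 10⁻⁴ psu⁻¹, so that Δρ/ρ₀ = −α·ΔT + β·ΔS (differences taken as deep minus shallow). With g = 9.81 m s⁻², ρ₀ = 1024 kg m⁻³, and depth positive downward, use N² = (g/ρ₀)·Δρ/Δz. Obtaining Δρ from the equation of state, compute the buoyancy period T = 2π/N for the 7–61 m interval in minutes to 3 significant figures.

7.38 min

ΔT = -4.1 K, ΔS = +0.61 psu (deep − shallow).
Δρ/ρ₀ = −αΔT + βΔS = 6.56 × 10⁻⁴ + 4.514 × 10⁻⁴ = 1.1074 × 10⁻³, so Δρ ≈ 1.134 kg m⁻³.
N² = (g/ρ₀)·Δρ/Δz = g·(Δρ/ρ₀)/Δz = 9.81 × 1.1074 × 10⁻³ / 54 = 2.0118 × 10⁻⁴ s⁻².
N = √(2.0118 × 10⁻⁴) = 0.014184 rad s⁻¹ → T = 2π/N = 442.98 s = 7.3830 min ≈ 7.38 min.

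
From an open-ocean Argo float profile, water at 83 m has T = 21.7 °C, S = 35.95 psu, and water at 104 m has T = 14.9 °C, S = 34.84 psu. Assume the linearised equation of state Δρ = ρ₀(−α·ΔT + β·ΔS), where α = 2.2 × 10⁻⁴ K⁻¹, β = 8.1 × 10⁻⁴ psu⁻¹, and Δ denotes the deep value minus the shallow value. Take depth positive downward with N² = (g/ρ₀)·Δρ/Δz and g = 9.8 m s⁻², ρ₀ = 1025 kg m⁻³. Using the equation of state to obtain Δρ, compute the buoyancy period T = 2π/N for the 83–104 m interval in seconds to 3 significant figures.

376 s

ΔT = -6.8 K, ΔS = -1.11 psu (deep − shallow).
Δρ/ρ₀ = −αΔT + βΔS = 1.496 × 10⁻³ − 8.991 × 10⁻⁴ = 5.969 × 10⁻⁴, so Δρ ≈ 0.6118 kg m⁻³.
N² = (g/ρ₀)·Δρ/Δz = g·(Δρ/ρ₀)/Δz = 9.8 × 5.969 × 10⁻⁴ / 21 = 2.7855 × 10⁻⁴ s⁻².
N = √(2.7855 × 10⁻⁴) = 0.016690 rad s⁻¹ → T = 2π/N = 376.46 s ≈ 376 s.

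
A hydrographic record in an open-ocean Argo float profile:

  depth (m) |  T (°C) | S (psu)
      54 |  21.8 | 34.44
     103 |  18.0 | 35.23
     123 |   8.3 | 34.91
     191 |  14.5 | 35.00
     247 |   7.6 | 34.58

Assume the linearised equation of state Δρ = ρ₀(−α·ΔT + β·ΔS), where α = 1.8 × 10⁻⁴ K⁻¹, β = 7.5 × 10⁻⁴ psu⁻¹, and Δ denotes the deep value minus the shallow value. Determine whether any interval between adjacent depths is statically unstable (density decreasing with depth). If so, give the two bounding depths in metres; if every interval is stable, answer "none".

123–191 m

Evaluate Δρ/ρ₀ = −αΔT + βΔS across each adjacent pair:
  54–103 m: −αΔT+βΔS = −(1.8 × 10⁻⁴)(-3.8)+(7.5 × 10⁻⁴)(+0.79) = 1.3 × 10⁻³ → stable
  103–123 m: −αΔT+βΔS = −(1.8 × 10⁻⁴)(-9.7)+(7.5 × 10⁻⁴)(-0.32) = 1.5 × 10⁻³ → stable
  123–191 m: −αΔT+βΔS = −(1.8 × 10⁻⁴)(+6.2)+(7.5 × 10⁻⁴)(+0.09) = -1.0 × 10⁻³ → UNSTABLE
  191–247 m: −αΔT+βΔS = −(1.8 × 10⁻⁴)(-6.9)+(7.5 × 10⁻⁴)(-0.42) = 9.3 × 10⁻⁴ → stable
The 123–191 m interval has Δρ < 0: lighter water underlies denser water.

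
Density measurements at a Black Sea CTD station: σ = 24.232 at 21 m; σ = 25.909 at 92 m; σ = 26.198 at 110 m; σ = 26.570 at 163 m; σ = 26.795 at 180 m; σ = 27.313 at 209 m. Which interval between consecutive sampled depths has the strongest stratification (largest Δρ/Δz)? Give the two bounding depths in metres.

Compute the density gradient over each adjacent pair:
  21–92 m: Δρ/Δz = 1.677/71 = 0.024 kg m⁻⁴
  92–110 m: Δρ/Δz = 0.289/18 = 0.016 kg m⁻⁴
  110–163 m: Δρ/Δz = 0.372/53 = 7.0 × 10⁻³ kg m⁻⁴
  163–180 m: Δρ/Δz = 0.225/17 = 0.013 kg m⁻⁴
  180–209 m: Δρ/Δz = 0.518/29 = 0.018 kg m⁻⁴
The largest gradient is in the 21–92 m interval — the pycnocline.

21–92 m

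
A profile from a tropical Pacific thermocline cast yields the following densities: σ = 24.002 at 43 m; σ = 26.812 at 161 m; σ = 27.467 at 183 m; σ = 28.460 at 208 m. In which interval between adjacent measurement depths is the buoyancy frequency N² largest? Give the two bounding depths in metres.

183–208 m

Compute the density gradient over each adjacent pair:
  43–161 m: Δρ/Δz = 2.810/118 = 0.024 kg m⁻⁴
  161–183 m: Δρ/Δz = 0.655/22 = 0.030 kg m⁻⁴
  183–208 m: Δρ/Δz = 0.993/25 = 0.040 kg m⁻⁴
The largest gradient is in the 183–208 m interval — the pycnocline.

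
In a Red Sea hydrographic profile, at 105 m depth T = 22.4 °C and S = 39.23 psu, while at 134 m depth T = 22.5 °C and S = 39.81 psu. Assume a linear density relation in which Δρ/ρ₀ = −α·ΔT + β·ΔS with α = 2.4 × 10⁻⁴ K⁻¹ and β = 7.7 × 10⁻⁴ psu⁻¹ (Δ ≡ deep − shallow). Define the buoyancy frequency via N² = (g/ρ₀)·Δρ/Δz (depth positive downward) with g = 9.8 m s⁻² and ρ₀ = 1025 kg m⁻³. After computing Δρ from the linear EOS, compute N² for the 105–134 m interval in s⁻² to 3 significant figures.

1.43 × 10⁻⁴ s⁻²

ΔT = +0.1 K, ΔS = +0.58 psu (deep − shallow).
Δρ/ρ₀ = −αΔT + βΔS = -2.40 × 10⁻⁵ + 4.466 × 10⁻⁴ = 4.226 × 10⁻⁴, so Δρ ≈ 0.4332 kg m⁻³.
N² = (g/ρ₀)·Δρ/Δz = g·(Δρ/ρ₀)/Δz = 9.8 × 4.226 × 10⁻⁴ / 29 = 1.4281 × 10⁻⁴ s⁻² ≈ 1.43 × 10⁻⁴ s⁻².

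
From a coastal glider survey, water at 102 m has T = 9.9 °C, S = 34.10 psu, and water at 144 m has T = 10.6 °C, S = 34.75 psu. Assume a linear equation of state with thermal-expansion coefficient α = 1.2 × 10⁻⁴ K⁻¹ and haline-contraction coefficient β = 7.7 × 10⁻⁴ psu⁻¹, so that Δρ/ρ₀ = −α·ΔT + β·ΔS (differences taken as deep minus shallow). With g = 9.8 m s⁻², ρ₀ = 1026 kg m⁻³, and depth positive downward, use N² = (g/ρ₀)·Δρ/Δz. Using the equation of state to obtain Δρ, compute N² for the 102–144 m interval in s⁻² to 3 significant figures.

ΔT = +0.7 K, ΔS = +0.65 psu (deep − shallow).
Δρ/ρ₀ = −αΔT + βΔS = -8.40 × 10⁻⁵ + 5.005 × 10⁻⁴ = 4.165 × 10⁻⁴, so Δρ ≈ 0.4273 kg m⁻³.
N² = (g/ρ₀)·Δρ/Δz = g·(Δρ/ρ₀)/Δz = 9.8 × 4.165 × 10⁻⁴ / 42 = 9.7183 × 10⁻⁵ s⁻² ≈ 9.72 × 10⁻⁵ s⁻².

9.72 × 10⁻⁵ s⁻²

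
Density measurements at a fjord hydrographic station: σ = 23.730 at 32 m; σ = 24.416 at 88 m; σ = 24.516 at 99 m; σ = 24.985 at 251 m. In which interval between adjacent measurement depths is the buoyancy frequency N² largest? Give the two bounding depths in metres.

32–88 m

Compute the density gradient over each adjacent pair:
  32–88 m: Δρ/Δz = 0.686/56 = 0.012 kg m⁻⁴
  88–99 m: Δρ/Δz = 0.100/11 = 9.1 × 10⁻³ kg m⁻⁴
  99–251 m: Δρ/Δz = 0.469/152 = 3.1 × 10⁻³ kg m⁻⁴
The largest gradient is in the 32–88 m interval — the pycnocline.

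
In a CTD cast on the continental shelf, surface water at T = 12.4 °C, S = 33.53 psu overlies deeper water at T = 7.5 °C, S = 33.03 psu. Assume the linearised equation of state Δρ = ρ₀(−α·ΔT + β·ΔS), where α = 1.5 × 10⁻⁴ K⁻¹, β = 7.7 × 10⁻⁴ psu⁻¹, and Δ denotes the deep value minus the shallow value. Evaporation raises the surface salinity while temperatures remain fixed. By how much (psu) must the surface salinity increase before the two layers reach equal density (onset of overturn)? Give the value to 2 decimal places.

0.45 psu

Neutral buoyancy requires −α(T_deep − T_surf) + β(S_deep − S_surf′) = 0.
S_surf′ = S_deep − (α/β)·ΔT = 33.03 − (1.5 × 10⁻⁴/7.7 × 10⁻⁴)·(-4.9) = 33.9845 psu.
Increase required: 33.9845 − 33.53 = 0.4545 psu.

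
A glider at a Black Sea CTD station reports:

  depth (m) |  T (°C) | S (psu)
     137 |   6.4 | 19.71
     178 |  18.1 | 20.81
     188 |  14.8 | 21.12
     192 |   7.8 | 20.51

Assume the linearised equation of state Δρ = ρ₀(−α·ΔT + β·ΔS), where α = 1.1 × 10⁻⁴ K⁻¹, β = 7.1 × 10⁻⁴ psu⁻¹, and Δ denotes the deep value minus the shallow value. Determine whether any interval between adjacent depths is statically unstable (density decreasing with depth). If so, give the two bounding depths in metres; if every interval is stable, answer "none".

Evaluate Δρ/ρ₀ = −αΔT + βΔS across each adjacent pair:
  137–178 m: −αΔT+βΔS = −(1.1 × 10⁻⁴)(+11.7)+(7.1 × 10⁻⁴)(+1.10) = -5.1 × 10⁻⁴ → UNSTABLE
  178–188 m: −αΔT+βΔS = −(1.1 × 10⁻⁴)(-3.3)+(7.1 × 10⁻⁴)(+0.31) = 5.8 × 10⁻⁴ → stable
  188–192 m: −αΔT+βΔS = −(1.1 × 10⁻⁴)(-7.0)+(7.1 × 10⁻⁴)(-0.61) = 3.4 × 10⁻⁴ → stable
The 137–178 m interval has Δρ < 0: lighter water underlies denser water.

137–178 m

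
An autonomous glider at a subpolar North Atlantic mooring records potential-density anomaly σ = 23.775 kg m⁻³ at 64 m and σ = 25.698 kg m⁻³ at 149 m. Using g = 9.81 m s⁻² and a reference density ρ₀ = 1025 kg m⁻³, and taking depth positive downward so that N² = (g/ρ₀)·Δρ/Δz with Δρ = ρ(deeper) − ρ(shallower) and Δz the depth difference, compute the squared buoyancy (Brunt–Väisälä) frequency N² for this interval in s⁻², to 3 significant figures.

2.17 × 10⁻⁴ s⁻²

Δρ = 1025.698 − 1023.775 = 1.923 kg m⁻³ over Δz = 149 − 64 = 85 m.
N² = (9.81/1025) × (1.923/85) = 2.1652 × 10⁻⁴ s⁻² ≈ 2.17 × 10⁻⁴ s⁻².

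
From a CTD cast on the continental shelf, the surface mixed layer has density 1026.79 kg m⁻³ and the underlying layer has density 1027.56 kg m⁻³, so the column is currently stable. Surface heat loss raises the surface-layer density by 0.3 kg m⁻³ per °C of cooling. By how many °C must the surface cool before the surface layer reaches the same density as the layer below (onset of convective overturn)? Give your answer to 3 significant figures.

Density deficit of the surface layer: 1027.56 − 1026.79 = 0.77 kg m⁻³.
Required change = 0.77 / 0.3 = 2.57 °C.

2.57 °C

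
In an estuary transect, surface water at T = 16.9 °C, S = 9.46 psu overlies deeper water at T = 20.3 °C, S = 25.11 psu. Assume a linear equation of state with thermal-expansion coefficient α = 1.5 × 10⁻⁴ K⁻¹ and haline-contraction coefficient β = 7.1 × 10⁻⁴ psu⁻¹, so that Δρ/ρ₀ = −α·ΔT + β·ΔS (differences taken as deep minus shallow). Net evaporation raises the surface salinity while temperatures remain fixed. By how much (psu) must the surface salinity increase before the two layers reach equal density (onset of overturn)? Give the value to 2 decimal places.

14.93 psu

Neutral buoyancy requires −α(T_deep − T_surf) + β(S_deep − S_surf′) = 0.
S_surf′ = S_deep − (α/β)·ΔT = 25.11 − (1.5 × 10⁻⁴/7.1 × 10⁻⁴)·(+3.4) = 24.3917 psu.
Increase required: 24.3917 − 9.46 = 14.9317 psu.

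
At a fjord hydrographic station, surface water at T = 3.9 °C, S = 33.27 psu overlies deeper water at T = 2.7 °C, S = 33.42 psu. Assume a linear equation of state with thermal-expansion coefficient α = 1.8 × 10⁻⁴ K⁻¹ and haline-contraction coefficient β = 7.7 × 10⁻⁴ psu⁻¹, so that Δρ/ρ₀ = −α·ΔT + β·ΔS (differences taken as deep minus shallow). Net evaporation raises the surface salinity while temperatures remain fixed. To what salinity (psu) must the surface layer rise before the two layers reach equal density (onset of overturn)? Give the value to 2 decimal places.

33.70 psu

Neutral buoyancy requires −α(T_deep − T_surf) + β(S_deep − S_surf′) = 0.
S_surf′ = S_deep − (α/β)·ΔT = 33.42 − (1.8 × 10⁻⁴/7.7 × 10⁻⁴)·(-1.2) = 33.7005 psu.
Increase required: 33.7005 − 33.27 = 0.4305 psu.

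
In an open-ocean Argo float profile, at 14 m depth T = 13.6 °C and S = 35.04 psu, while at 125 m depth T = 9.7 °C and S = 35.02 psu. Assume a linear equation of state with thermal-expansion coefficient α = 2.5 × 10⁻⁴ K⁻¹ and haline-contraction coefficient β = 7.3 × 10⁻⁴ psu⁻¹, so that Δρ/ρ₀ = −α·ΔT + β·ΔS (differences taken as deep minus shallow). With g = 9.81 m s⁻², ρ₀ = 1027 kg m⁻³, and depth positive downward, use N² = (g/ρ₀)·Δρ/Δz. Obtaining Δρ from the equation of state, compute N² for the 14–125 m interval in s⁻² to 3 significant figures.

ΔT = -3.9 K, ΔS = -0.02 psu (deep − shallow).
Δρ/ρ₀ = −αΔT + βΔS = 9.75 × 10⁻⁴ − 1.46 × 10⁻⁵ = 9.604 × 10⁻⁴, so Δρ ≈ 0.9863 kg m⁻³.
N² = (g/ρ₀)·Δρ/Δz = g·(Δρ/ρ₀)/Δz = 9.81 × 9.604 × 10⁻⁴ / 111 = 8.4879 × 10⁻⁵ s⁻² ≈ 8.49 × 10⁻⁵ s⁻².

8.49 × 10⁻⁵ s⁻²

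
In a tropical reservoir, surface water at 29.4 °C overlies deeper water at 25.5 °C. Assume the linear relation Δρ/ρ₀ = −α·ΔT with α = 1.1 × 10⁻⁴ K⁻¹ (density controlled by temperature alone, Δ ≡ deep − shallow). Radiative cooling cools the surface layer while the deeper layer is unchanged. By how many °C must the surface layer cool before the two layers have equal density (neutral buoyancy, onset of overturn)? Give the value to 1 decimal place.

3.9 °C

With temperature the only control, equal density requires T_surf′ = T_deep.
T_surf′ = 25.5 °C.
Cooling required: 29.4 − 25.5 = 3.9 °C.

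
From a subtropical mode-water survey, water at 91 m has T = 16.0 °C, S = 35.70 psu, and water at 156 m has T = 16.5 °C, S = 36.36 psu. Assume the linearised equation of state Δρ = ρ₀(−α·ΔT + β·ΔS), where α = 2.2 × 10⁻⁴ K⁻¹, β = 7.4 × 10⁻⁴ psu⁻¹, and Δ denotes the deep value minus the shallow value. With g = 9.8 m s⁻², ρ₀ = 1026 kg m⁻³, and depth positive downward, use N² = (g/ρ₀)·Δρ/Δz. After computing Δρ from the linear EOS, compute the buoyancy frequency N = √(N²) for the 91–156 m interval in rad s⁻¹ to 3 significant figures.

7.55 × 10⁻³ rad s⁻¹

ΔT = +0.5 K, ΔS = +0.66 psu (deep − shallow).
Δρ/ρ₀ = −αΔT + βΔS = -1.10 × 10⁻⁴ + 4.884 × 10⁻⁴ = 3.784 × 10⁻⁴, so Δρ ≈ 0.3882 kg m⁻³.
N² = (g/ρ₀)·Δρ/Δz = g·(Δρ/ρ₀)/Δz = 9.8 × 3.784 × 10⁻⁴ / 65 = 5.7051 × 10⁻⁵ s⁻².
N = √(5.7051 × 10⁻⁵) = 7.5532 × 10⁻³ rad s⁻¹ ≈ 7.55 × 10⁻³ rad s⁻¹.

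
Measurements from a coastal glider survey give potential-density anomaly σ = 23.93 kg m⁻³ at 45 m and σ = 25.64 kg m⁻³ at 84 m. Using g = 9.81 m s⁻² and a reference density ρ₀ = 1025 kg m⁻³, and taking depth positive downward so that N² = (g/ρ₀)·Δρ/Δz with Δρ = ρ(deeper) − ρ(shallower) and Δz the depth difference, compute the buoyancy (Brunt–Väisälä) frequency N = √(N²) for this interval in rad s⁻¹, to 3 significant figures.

0.0205 rad s⁻¹

Δρ = 1025.64 − 1023.93 = 1.71 kg m⁻³ over Δz = 84 − 45 = 39 m.
N² = (9.81/1025) × (1.71/39) = 4.1964 × 10⁻⁴ s⁻².
N = √(4.1964 × 10⁻⁴) = 0.020485 rad s⁻¹ ≈ 0.0205 rad s⁻¹.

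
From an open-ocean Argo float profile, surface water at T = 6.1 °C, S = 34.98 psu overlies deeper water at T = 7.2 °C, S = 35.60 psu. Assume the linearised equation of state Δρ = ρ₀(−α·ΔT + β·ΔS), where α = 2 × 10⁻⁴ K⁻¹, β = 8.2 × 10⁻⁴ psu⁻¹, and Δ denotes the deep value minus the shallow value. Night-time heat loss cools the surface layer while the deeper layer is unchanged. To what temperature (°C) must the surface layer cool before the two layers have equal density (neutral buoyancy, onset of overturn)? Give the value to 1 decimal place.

Neutral buoyancy requires Δρ = 0, i.e. −α(T_deep − T_surf′) + β(S_deep − S_surf) = 0.
T_surf′ = T_deep − (β/α)·ΔS = 7.2 − (8.2 × 10⁻⁴/2 × 10⁻⁴)·(+0.62) = 4.658 °C.
Cooling required: 6.1 − (4.658) = 1.442 °C.

4.7 °C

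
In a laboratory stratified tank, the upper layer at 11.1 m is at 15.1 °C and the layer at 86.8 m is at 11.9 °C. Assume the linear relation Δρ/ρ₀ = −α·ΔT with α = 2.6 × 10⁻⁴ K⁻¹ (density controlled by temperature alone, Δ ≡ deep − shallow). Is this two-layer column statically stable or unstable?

stable

ΔT = 11.9 − 15.1 = -3.2 K, so Δρ/ρ₀ = −αΔT = 8.32 × 10⁻⁴.
Δρ/ρ₀ > 0, so Δρ > 0: deeper water is denser → statically stable.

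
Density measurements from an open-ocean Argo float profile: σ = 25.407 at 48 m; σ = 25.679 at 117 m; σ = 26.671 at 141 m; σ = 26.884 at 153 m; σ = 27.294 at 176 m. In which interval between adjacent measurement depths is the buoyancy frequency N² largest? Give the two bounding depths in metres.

Compute the density gradient over each adjacent pair:
  48–117 m: Δρ/Δz = 0.272/69 = 3.9 × 10⁻³ kg m⁻⁴
  117–141 m: Δρ/Δz = 0.992/24 = 0.041 kg m⁻⁴
  141–153 m: Δρ/Δz = 0.213/12 = 0.018 kg m⁻⁴
  153–176 m: Δρ/Δz = 0.410/23 = 0.018 kg m⁻⁴
The largest gradient is in the 117–141 m interval — the pycnocline.

117–141 m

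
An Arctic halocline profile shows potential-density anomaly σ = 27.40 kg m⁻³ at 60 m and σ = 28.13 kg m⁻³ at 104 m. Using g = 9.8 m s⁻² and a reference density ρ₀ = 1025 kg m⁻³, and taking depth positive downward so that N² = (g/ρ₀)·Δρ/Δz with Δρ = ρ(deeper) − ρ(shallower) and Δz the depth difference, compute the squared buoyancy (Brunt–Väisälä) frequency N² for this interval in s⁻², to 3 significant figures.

1.59 × 10⁻⁴ s⁻²

Δρ = 1028.13 − 1027.40 = 0.73 kg m⁻³ over Δz = 104 − 60 = 44 m.
N² = (9.8/1025) × (0.73/44) = 1.5863 × 10⁻⁴ s⁻² ≈ 1.59 × 10⁻⁴ s⁻².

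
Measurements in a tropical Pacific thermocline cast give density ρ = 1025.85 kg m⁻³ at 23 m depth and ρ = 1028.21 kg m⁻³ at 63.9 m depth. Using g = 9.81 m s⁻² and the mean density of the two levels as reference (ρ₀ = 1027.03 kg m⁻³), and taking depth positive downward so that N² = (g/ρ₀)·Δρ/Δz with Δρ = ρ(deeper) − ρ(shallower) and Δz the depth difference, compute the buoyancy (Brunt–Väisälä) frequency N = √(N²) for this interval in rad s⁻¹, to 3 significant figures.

Δρ = 1028.21 − 1025.85 = 2.36 kg m⁻³ over Δz = 63.9 − 23 = 40.9 m.
N² = (9.81/1027.03) × (2.36/40.9) = 5.5116 × 10⁻⁴ s⁻².
N = √(5.5116 × 10⁻⁴) = 0.023477 rad s⁻¹ ≈ 0.0235 rad s⁻¹.

0.0235 rad s⁻¹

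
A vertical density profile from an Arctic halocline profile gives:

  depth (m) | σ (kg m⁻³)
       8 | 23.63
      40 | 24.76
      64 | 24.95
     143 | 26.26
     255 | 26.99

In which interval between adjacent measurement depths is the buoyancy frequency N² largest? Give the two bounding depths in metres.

8–40 m

Compute the density gradient over each adjacent pair:
  8–40 m: Δρ/Δz = 1.13/32 = 0.035 kg m⁻⁴
  40–64 m: Δρ/Δz = 0.19/24 = 7.9 × 10⁻³ kg m⁻⁴
  64–143 m: Δρ/Δz = 1.31/79 = 0.017 kg m⁻⁴
  143–255 m: Δρ/Δz = 0.73/112 = 6.5 × 10⁻³ kg m⁻⁴
The largest gradient is in the 8–40 m interval — the pycnocline.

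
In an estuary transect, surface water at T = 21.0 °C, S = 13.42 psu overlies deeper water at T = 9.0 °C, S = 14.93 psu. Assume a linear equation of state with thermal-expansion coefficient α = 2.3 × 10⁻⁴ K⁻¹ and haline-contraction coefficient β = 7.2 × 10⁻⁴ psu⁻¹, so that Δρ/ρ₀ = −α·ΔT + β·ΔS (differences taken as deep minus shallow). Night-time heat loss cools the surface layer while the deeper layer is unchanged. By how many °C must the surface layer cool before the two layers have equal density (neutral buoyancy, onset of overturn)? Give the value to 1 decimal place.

Neutral buoyancy requires Δρ = 0, i.e. −α(T_deep − T_surf′) + β(S_deep − S_surf) = 0.
T_surf′ = T_deep − (β/α)·ΔS = 9.0 − (7.2 × 10⁻⁴/2.3 × 10⁻⁴)·(+1.51) = 4.273 °C.
Cooling required: 21.0 − (4.273) = 16.727 °C.

16.7 °C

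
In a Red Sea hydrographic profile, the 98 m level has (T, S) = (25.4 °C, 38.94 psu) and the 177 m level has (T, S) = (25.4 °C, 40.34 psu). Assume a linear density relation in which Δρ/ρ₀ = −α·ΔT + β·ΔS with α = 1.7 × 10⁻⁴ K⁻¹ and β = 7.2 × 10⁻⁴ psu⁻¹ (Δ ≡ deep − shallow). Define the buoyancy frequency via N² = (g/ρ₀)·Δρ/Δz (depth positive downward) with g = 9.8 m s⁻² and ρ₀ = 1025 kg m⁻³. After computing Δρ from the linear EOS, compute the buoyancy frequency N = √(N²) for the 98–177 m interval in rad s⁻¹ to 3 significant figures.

0.0112 rad s⁻¹

ΔT = +0.0 K, ΔS = +1.40 psu (deep − shallow).
Δρ/ρ₀ = −αΔT + βΔS = 0 + 1.008 × 10⁻³ = 1.008 × 10⁻³, so Δρ ≈ 1.033 kg m⁻³.
N² = (g/ρ₀)·Δρ/Δz = g·(Δρ/ρ₀)/Δz = 9.8 × 1.008 × 10⁻³ / 79 = 1.2504 × 10⁻⁴ s⁻².
N = √(1.2504 × 10⁻⁴) = 0.011182 rad s⁻¹ ≈ 0.0112 rad s⁻¹.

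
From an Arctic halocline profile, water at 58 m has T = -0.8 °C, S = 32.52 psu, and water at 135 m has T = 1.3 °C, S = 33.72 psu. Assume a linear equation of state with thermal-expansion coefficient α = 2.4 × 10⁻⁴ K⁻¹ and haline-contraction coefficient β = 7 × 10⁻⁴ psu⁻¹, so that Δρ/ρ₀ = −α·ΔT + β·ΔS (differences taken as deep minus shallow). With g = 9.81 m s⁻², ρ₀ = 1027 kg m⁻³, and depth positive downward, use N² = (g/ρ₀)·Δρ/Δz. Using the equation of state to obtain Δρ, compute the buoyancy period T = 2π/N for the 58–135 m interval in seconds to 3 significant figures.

ΔT = +2.1 K, ΔS = +1.20 psu (deep − shallow).
Δρ/ρ₀ = −αΔT + βΔS = -5.04 × 10⁻⁴ + 8.40 × 10⁻⁴ = 3.36 × 10⁻⁴, so Δρ ≈ 0.3451 kg m⁻³.
N² = (g/ρ₀)·Δρ/Δz = g·(Δρ/ρ₀)/Δz = 9.81 × 3.36 × 10⁻⁴ / 77 = 4.2807 × 10⁻⁵ s⁻².
N = √(4.2807 × 10⁻⁵) = 6.5427 × 10⁻³ rad s⁻¹ → T = 2π/N = 960.34 s ≈ 960 s.

960 s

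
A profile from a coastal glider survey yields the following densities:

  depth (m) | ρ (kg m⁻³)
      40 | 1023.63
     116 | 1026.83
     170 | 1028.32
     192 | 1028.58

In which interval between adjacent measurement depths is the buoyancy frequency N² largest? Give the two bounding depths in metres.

Compute the density gradient over each adjacent pair:
  40–116 m: Δρ/Δz = 3.20/76 = 0.042 kg m⁻⁴
  116–170 m: Δρ/Δz = 1.49/54 = 0.028 kg m⁻⁴
  170–192 m: Δρ/Δz = 0.26/22 = 0.012 kg m⁻⁴
The largest gradient is in the 40–116 m interval — the pycnocline.

40–116 m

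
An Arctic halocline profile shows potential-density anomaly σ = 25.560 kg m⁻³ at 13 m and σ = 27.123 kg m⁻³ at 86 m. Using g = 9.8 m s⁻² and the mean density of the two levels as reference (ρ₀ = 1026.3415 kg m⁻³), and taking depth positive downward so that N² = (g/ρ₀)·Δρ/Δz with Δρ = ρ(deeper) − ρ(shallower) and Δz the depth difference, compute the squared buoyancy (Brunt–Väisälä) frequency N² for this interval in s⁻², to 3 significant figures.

Δρ = 1027.123 − 1025.560 = 1.563 kg m⁻³ over Δz = 86 − 13 = 73 m.
N² = (9.8/1026.3415) × (1.563/73) = 2.0444 × 10⁻⁴ s⁻² ≈ 2.04 × 10⁻⁴ s⁻².

2.04 × 10⁻⁴ s⁻²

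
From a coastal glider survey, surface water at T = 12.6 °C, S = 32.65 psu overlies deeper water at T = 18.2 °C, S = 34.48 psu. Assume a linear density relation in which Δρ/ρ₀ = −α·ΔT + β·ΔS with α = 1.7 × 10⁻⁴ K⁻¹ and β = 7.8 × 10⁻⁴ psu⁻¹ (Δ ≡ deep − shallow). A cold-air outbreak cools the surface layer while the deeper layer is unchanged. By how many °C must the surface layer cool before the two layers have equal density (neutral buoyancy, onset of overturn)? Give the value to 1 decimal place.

Neutral buoyancy requires Δρ = 0, i.e. −α(T_deep − T_surf′) + β(S_deep − S_surf) = 0.
T_surf′ = T_deep − (β/α)·ΔS = 18.2 − (7.8 × 10⁻⁴/1.7 × 10⁻⁴)·(+1.83) = 9.804 °C.
Cooling required: 12.6 − (9.804) = 2.796 °C.

2.8 °C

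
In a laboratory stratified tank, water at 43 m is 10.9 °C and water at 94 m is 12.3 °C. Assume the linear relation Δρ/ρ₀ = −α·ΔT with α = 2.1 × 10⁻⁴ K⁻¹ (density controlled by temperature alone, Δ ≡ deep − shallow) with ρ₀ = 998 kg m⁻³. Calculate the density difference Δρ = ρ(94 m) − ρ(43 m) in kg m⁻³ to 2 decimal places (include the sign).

-0.29 kg m⁻³

ΔT = +1.4 K, Δρ/ρ₀ = −αΔT = -2.94 × 10⁻⁴.
Δρ = 998 × (-2.94 × 10⁻⁴) = -0.29 kg m⁻³.
Negative Δρ: lighter below, statically unstable.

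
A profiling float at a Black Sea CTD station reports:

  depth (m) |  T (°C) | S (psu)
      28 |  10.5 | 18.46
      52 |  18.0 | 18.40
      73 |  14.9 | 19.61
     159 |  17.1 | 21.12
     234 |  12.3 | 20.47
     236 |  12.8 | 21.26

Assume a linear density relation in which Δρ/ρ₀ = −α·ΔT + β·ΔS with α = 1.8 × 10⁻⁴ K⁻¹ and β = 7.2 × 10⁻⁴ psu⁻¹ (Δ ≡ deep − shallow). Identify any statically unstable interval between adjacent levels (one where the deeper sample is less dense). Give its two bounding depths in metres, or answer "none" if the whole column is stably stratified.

28–52 m

Evaluate Δρ/ρ₀ = −αΔT + βΔS across each adjacent pair:
  28–52 m: −αΔT+βΔS = −(1.8 × 10⁻⁴)(+7.5)+(7.2 × 10⁻⁴)(-0.06) = -1.4 × 10⁻³ → UNSTABLE
  52–73 m: −αΔT+βΔS = −(1.8 × 10⁻⁴)(-3.1)+(7.2 × 10⁻⁴)(+1.21) = 1.4 × 10⁻³ → stable
  73–159 m: −αΔT+βΔS = −(1.8 × 10⁻⁴)(+2.2)+(7.2 × 10⁻⁴)(+1.51) = 6.9 × 10⁻⁴ → stable
  159–234 m: −αΔT+βΔS = −(1.8 × 10⁻⁴)(-4.8)+(7.2 × 10⁻⁴)(-0.65) = 4.0 × 10⁻⁴ → stable
  234–236 m: −αΔT+βΔS = −(1.8 × 10⁻⁴)(+0.5)+(7.2 × 10⁻⁴)(+0.79) = 4.8 × 10⁻⁴ → stable
The 28–52 m interval has Δρ < 0: lighter water underlies denser water.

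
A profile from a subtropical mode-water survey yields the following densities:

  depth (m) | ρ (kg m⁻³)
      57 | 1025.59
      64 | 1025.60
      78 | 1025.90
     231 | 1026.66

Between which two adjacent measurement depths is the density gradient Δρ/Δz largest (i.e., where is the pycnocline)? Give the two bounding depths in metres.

64–78 m

Compute the density gradient over each adjacent pair:
  57–64 m: Δρ/Δz = 0.01/7 = 1.4 × 10⁻³ kg m⁻⁴
  64–78 m: Δρ/Δz = 0.30/14 = 0.021 kg m⁻⁴
  78–231 m: Δρ/Δz = 0.76/153 = 5.0 × 10⁻³ kg m⁻⁴
The largest gradient is in the 64–78 m interval — the pycnocline.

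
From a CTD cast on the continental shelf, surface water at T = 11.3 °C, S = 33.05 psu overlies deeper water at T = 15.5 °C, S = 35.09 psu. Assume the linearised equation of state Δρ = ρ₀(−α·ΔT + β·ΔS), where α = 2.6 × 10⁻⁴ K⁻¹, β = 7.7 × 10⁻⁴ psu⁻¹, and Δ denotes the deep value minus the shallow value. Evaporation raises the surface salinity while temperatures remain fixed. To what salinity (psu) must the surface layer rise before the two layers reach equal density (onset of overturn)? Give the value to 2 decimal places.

Neutral buoyancy requires −α(T_deep − T_surf) + β(S_deep − S_surf′) = 0.
S_surf′ = S_deep − (α/β)·ΔT = 35.09 − (2.6 × 10⁻⁴/7.7 × 10⁻⁴)·(+4.2) = 33.6718 psu.
Increase required: 33.6718 − 33.05 = 0.6218 psu.

33.67 psu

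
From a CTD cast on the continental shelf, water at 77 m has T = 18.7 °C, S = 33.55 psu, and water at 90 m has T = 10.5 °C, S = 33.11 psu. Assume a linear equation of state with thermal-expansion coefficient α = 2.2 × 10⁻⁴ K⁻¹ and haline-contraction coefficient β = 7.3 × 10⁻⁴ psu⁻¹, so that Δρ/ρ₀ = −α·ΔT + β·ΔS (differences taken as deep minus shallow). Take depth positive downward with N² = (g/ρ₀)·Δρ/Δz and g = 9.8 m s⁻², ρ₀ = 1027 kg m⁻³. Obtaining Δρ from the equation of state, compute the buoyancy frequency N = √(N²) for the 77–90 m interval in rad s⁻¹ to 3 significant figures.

0.0334 rad s⁻¹

ΔT = -8.2 K, ΔS = -0.44 psu (deep − shallow).
Δρ/ρ₀ = −αΔT + βΔS = 1.804 × 10⁻³ − 3.212 × 10⁻⁴ = 1.4828 × 10⁻³, so Δρ ≈ 1.523 kg m⁻³.
N² = (g/ρ₀)·Δρ/Δz = g·(Δρ/ρ₀)/Δz = 9.8 × 1.4828 × 10⁻³ / 13 = 1.1178 × 10⁻³ s⁻².
N = √(1.1178 × 10⁻³) = 0.033434 rad s⁻¹ ≈ 0.0334 rad s⁻¹.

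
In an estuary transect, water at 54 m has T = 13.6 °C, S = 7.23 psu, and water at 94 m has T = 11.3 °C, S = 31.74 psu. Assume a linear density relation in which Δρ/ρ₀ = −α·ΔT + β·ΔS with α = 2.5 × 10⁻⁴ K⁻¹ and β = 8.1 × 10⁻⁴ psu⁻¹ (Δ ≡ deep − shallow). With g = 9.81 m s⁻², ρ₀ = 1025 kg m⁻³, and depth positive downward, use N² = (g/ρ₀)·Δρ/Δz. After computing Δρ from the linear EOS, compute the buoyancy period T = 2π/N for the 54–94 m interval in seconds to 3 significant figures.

88.8 s

ΔT = -2.3 K, ΔS = +24.51 psu (deep − shallow).
Δρ/ρ₀ = −αΔT + βΔS = 5.75 × 10⁻⁴ + 0.0198531 = 0.0204281, so Δρ ≈ 20.94 kg m⁻³.
N² = (g/ρ₀)·Δρ/Δz = g·(Δρ/ρ₀)/Δz = 9.81 × 0.0204281 / 40 = 5.0100 × 10⁻³ s⁻².
N = √(5.0100 × 10⁻³) = 0.070781 rad s⁻¹ → T = 2π/N = 88.769 s ≈ 88.8 s.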